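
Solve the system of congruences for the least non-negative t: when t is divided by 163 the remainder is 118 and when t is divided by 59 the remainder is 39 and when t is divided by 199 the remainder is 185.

854890

The moduli are pairwise coprime; N = 163·59·199 = 1913783.
N/163 = 11741; 11741 ≡ 5 (mod 163); 5·98 ≡ 1, so inverse 98.
N/59 = 32437; 32437 ≡ 46 (mod 59); 46·9 ≡ 1, so inverse 9.
N/199 = 9617; 9617 ≡ 65 (mod 199); 65·49 ≡ 1, so inverse 49.
t ≡ 118·11741·98 + 39·32437·9 + 185·9617·49 = 234336416.
234336416 mod 1913783 = 854890.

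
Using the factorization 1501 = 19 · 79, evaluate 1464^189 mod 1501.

210

Mod 19: 1464 ≡ 1; by Fermat, exponent reduces to 189 mod 18 = 9; 1^9 ≡ 1 (mod 19).
Mod 79: 1464 ≡ 42; by Fermat, exponent reduces to 189 mod 78 = 33; 42^33 ≡ 52 (mod 79).
Combine by CRT: x ≡ 1 (mod 19), x ≡ 52 (mod 79) ⇒ x ≡ 210 (mod 1501).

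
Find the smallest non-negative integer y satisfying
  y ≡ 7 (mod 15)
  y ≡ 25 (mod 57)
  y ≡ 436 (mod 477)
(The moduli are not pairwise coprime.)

gcd(15, 57) = 3 and 3 | (25 − 7), so the pair is consistent; merging gives y ≡ 82 (mod 285), where 285 = lcm(15, 57).
gcd(285, 477) = 3 and 3 | (436 − 82), so the pair is consistent; merging gives y ≡ 6637 (mod 45315), where 45315 = lcm(285, 477).
The solution is unique modulo lcm(15, 57, 477) = 45315.

6637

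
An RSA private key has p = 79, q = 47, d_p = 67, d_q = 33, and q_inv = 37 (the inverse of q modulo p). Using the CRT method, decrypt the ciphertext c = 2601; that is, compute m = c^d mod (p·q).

1822

m₁ = c^(d_p) mod p: c ≡ 73 (mod 79), and 73^67 mod 79 = 5.
m₂ = c^(d_q) mod q: c ≡ 16 (mod 47), and 16^33 mod 47 = 36.
h = q_inv·(m₁ − m₂) mod p = 37·(5 − 36) mod 79 = 38.
m = m₂ + h·q = 36 + 38·47 = 1822.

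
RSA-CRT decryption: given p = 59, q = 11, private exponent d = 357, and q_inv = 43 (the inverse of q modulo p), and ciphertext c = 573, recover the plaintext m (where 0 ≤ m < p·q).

d_p = d mod (p−1) = 357 mod 58 = 9; d_q = d mod (q−1) = 7.
m₁ = c^(d_p) mod p: c ≡ 42 (mod 59), and 42^9 mod 59 = 34.
m₂ = c^(d_q) mod q: c ≡ 1 (mod 11), and 1^7 mod 11 = 1.
h = q_inv·(m₁ − m₂) mod p = 43·(34 − 1) mod 59 = 3.
m = m₂ + h·q = 1 + 3·11 = 34.

34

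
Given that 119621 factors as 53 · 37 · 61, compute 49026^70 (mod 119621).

Mod 53: 49026 ≡ 1; by Fermat, exponent reduces to 70 mod 52 = 18; 1^18 ≡ 1 (mod 53).
Mod 37: 49026 ≡ 1; by Fermat, exponent reduces to 70 mod 36 = 34; 1^34 ≡ 1 (mod 37).
Mod 61: 49026 ≡ 43; by Fermat, exponent reduces to 70 mod 60 = 10; 43^10 ≡ 48 (mod 61).
Combine by CRT: x ≡ 1 (mod 53), x ≡ 1 (mod 37), x ≡ 48 (mod 61) ⇒ x ≡ 23533 (mod 119621).

23533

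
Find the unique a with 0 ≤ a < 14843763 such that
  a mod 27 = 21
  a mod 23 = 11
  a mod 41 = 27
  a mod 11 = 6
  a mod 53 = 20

7957758

Combine the congruences pairwise.
From a ≡ 21 (mod 27) write a = 21 + 27t. Substituting into a ≡ 11 (mod 23) gives 27t ≡ 13 (mod 23), and since 4⁻¹ ≡ 6 (mod 23), t ≡ 9. Hence a ≡ 21 + 27·9 = 264 (mod 621).
From a ≡ 264 (mod 621) write a = 264 + 621t. Substituting into a ≡ 27 (mod 41) gives 621t ≡ 9 (mod 41), and since 6⁻¹ ≡ 7 (mod 41), t ≡ 22. Hence a ≡ 264 + 621·22 = 13926 (mod 25461).
From a ≡ 13926 (mod 25461) write a = 13926 + 25461t. Substituting into a ≡ 6 (mod 11) gives 25461t ≡ 6 (mod 11), and since 7⁻¹ ≡ 8 (mod 11), t ≡ 4. Hence a ≡ 13926 + 25461·4 = 115770 (mod 280071).
From a ≡ 115770 (mod 280071) write a = 115770 + 280071t. Substituting into a ≡ 20 (mod 53) gives 280071t ≡ 2 (mod 53), and since 19⁻¹ ≡ 14 (mod 53), t ≡ 28. Hence a ≡ 115770 + 280071·28 = 7957758 (mod 14843763).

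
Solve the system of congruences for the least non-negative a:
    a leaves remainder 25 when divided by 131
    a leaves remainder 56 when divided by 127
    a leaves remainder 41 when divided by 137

From a ≡ 25 (mod 131) write a = 25 + 131t. Substituting into a ≡ 56 (mod 127) gives 131t ≡ 31 (mod 127), and since 4⁻¹ ≡ 32 (mod 127), t ≡ 103. Hence a ≡ 25 + 131·103 = 13518 (mod 16637).
From a ≡ 13518 (mod 16637) write a = 13518 + 16637t. Substituting into a ≡ 41 (mod 137) gives 16637t ≡ 86 (mod 137), and since 60⁻¹ ≡ 16 (mod 137), t ≡ 6. Hence a ≡ 13518 + 16637·6 = 113340 (mod 2279269).

113340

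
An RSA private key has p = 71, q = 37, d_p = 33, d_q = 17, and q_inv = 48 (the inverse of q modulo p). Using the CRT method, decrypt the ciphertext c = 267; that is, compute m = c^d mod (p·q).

2613

m₁ = c^(d_p) mod p: c ≡ 54 (mod 71), and 54^33 mod 71 = 57.
m₂ = c^(d_q) mod q: c ≡ 8 (mod 37), and 8^17 mod 37 = 23.
h = q_inv·(m₁ − m₂) mod p = 48·(57 − 23) mod 71 = 70.
m = m₂ + h·q = 23 + 70·37 = 2613.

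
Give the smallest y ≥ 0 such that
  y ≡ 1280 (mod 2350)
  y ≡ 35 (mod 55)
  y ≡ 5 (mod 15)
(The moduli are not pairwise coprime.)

15380

Combine the congruences pairwise.
gcd(2350, 55) = 5 and 5 | (35 − 1280), so the pair is consistent; merging gives y ≡ 15380 (mod 25850), where 25850 = lcm(2350, 55).
gcd(25850, 15) = 5 and 5 | (5 − 15380), so the pair is consistent; merging gives y ≡ 15380 (mod 77550), where 77550 = lcm(25850, 15).
The solution is unique modulo lcm(2350, 55, 15) = 77550.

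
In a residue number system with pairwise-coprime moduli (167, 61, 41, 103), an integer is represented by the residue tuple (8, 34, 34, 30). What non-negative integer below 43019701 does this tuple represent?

The moduli are pairwise coprime; N = 167·61·41·103 = 43019701.
N/167 = 257603; 257603 ≡ 89 (mod 167); 89·152 ≡ 1, so inverse 152.
N/61 = 705241; 705241 ≡ 20 (mod 61); 20·58 ≡ 1, so inverse 58.
N/41 = 1049261; 1049261 ≡ 30 (mod 41); 30·26 ≡ 1, so inverse 26.
N/103 = 417667; 417667 ≡ 2 (mod 103); 2·52 ≡ 1, so inverse 52.
x ≡ 8·257603·152 + 34·705241·58 + 34·1049261·26 + 30·417667·52 = 3283087744.
3283087744 mod 43019701 = 13590468.

13590468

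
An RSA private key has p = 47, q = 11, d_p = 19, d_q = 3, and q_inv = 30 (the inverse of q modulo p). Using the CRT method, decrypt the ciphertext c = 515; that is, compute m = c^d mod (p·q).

91

m₁ = c^(d_p) mod p: c ≡ 45 (mod 47), and 45^19 mod 47 = 44.
m₂ = c^(d_q) mod q: c ≡ 9 (mod 11), and 9^3 mod 11 = 3.
h = q_inv·(m₁ − m₂) mod p = 30·(44 − 3) mod 47 = 8.
m = m₂ + h·q = 3 + 8·11 = 91.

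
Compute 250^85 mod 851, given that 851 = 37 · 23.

Mod 37: 250 ≡ 28; by Fermat, exponent reduces to 85 mod 36 = 13; 28^13 ≡ 25 (mod 37).
Mod 23: 250 ≡ 20; by Fermat, exponent reduces to 85 mod 22 = 19; 20^19 ≡ 17 (mod 23).
Combine by CRT: x ≡ 25 (mod 37), x ≡ 17 (mod 23) ⇒ x ≡ 247 (mod 851).

247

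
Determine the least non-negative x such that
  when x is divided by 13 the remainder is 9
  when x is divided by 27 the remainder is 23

347

From x ≡ 9 (mod 13) write x = 9 + 13t. Substituting into x ≡ 23 (mod 27) gives 13t ≡ 14 (mod 27), and since 13⁻¹ ≡ 25 (mod 27), t ≡ 26. Hence x ≡ 9 + 13·26 = 347 (mod 351).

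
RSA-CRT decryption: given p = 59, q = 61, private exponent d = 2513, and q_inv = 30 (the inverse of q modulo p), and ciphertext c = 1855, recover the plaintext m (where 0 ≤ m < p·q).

d_p = d mod (p−1) = 2513 mod 58 = 19; d_q = d mod (q−1) = 53.
m₁ = c^(d_p) mod p: c ≡ 26 (mod 59), and 26^19 mod 59 = 16.
m₂ = c^(d_q) mod q: c ≡ 25 (mod 61), and 25^53 mod 61 = 56.
h = q_inv·(m₁ − m₂) mod p = 30·(16 − 56) mod 59 = 39.
m = m₂ + h·q = 56 + 39·61 = 2435.

2435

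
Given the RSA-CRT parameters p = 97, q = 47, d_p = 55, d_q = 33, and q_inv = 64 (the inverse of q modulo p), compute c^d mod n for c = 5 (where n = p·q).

2385

m₁ = c^(d_p) mod p: c ≡ 5 (mod 97), and 5^55 mod 97 = 57.
m₂ = c^(d_q) mod q: c ≡ 5 (mod 47), and 5^33 mod 47 = 35.
h = q_inv·(m₁ − m₂) mod p = 64·(57 − 35) mod 97 = 50.
m = m₂ + h·q = 35 + 50·47 = 2385.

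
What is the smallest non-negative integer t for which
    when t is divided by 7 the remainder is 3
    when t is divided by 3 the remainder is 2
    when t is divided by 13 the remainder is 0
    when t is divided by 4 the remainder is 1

689

Combine the congruences pairwise.
From t ≡ 3 (mod 7) write t = 3 + 7s. Substituting into t ≡ 2 (mod 3) gives 7s ≡ 2 (mod 3), and since 1⁻¹ ≡ 1 (mod 3), s ≡ 2. Hence t ≡ 3 + 7·2 = 17 (mod 21).
From t ≡ 17 (mod 21) write t = 17 + 21s. Substituting into t ≡ 0 (mod 13) gives 21s ≡ 9 (mod 13), and since 8⁻¹ ≡ 5 (mod 13), s ≡ 6. Hence t ≡ 17 + 21·6 = 143 (mod 273).
From t ≡ 143 (mod 273) write t = 143 + 273s. Substituting into t ≡ 1 (mod 4) gives 273s ≡ 2 (mod 4), and since 1⁻¹ ≡ 1 (mod 4), s ≡ 2. Hence t ≡ 143 + 273·2 = 689 (mod 1092).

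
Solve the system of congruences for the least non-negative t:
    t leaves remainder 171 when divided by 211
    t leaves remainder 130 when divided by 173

10510

From t ≡ 171 (mod 211) write t = 171 + 211s. Substituting into t ≡ 130 (mod 173) gives 211s ≡ 132 (mod 173), and since 38⁻¹ ≡ 41 (mod 173), s ≡ 49. Hence t ≡ 171 + 211·49 = 10510 (mod 36503).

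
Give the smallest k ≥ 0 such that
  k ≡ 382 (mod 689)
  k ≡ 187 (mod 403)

Combine the congruences pairwise.
gcd(689, 403) = 13 and 13 | (187 − 382), so the pair is consistent; merging gives k ≡ 8650 (mod 21359), where 21359 = lcm(689, 403).
The solution is unique modulo lcm(689, 403) = 21359.

8650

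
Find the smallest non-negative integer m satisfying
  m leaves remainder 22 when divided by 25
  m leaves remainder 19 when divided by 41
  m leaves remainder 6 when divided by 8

From m ≡ 22 (mod 25) write m = 22 + 25t. Substituting into m ≡ 19 (mod 41) gives 25t ≡ 38 (mod 41), and since 25⁻¹ ≡ 23 (mod 41), t ≡ 13. Hence m ≡ 22 + 25·13 = 347 (mod 1025).
From m ≡ 347 (mod 1025) write m = 347 + 1025t. Substituting into m ≡ 6 (mod 8) gives 1025t ≡ 3 (mod 8), and since 1⁻¹ ≡ 1 (mod 8), t ≡ 3. Hence m ≡ 347 + 1025·3 = 3422 (mod 8200).

3422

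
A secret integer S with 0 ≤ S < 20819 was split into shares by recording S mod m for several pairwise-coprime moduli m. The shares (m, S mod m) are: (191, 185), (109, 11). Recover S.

12982

From S ≡ 185 (mod 191) write S = 185 + 191t. Substituting into S ≡ 11 (mod 109) gives 191t ≡ 44 (mod 109), and since 82⁻¹ ≡ 4 (mod 109), t ≡ 67. Hence S ≡ 185 + 191·67 = 12982 (mod 20819).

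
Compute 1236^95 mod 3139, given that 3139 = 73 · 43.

2860

Mod 73: 1236 ≡ 68; by Fermat, exponent reduces to 95 mod 72 = 23; 68^23 ≡ 13 (mod 73).
Mod 43: 1236 ≡ 32; by Fermat, exponent reduces to 95 mod 42 = 11; 32^11 ≡ 22 (mod 43).
Combine by CRT: x ≡ 13 (mod 73), x ≡ 22 (mod 43) ⇒ x ≡ 2860 (mod 3139).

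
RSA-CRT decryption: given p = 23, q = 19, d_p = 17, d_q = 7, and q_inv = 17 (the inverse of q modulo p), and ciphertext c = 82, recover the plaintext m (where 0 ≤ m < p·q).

351

m₁ = c^(d_p) mod p: c ≡ 13 (mod 23), and 13^17 mod 23 = 6.
m₂ = c^(d_q) mod q: c ≡ 6 (mod 19), and 6^7 mod 19 = 9.
h = q_inv·(m₁ − m₂) mod p = 17·(6 − 9) mod 23 = 18.
m = m₂ + h·q = 9 + 18·19 = 351.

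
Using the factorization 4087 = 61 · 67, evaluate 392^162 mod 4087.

Mod 61: 392 ≡ 26; by Fermat, exponent reduces to 162 mod 60 = 42; 26^42 ≡ 52 (mod 61).
Mod 67: 392 ≡ 57; by Fermat, exponent reduces to 162 mod 66 = 30; 57^30 ≡ 40 (mod 67).
Combine by CRT: x ≡ 52 (mod 61), x ≡ 40 (mod 67) ⇒ x ≡ 174 (mod 4087).

174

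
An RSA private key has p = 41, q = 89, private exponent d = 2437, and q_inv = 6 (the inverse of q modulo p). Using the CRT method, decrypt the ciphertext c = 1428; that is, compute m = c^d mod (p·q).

d_p = d mod (p−1) = 2437 mod 40 = 37; d_q = d mod (q−1) = 61.
m₁ = c^(d_p) mod p: c ≡ 34 (mod 41), and 34^37 mod 41 = 30.
m₂ = c^(d_q) mod q: c ≡ 4 (mod 89), and 4^61 mod 89 = 2.
h = q_inv·(m₁ − m₂) mod p = 6·(30 − 2) mod 41 = 4.
m = m₂ + h·q = 2 + 4·89 = 358.

358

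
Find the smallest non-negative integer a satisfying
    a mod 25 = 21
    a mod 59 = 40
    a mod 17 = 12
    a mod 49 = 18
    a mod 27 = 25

The moduli are pairwise coprime; N = 25·59·17·49·27 = 33174225.
N/25 = 1326969; 1326969 ≡ 19 (mod 25); 19·4 ≡ 1, so inverse 4.
N/59 = 562275; 562275 ≡ 5 (mod 59); 5·12 ≡ 1, so inverse 12.
N/17 = 1951425; 1951425 ≡ 12 (mod 17); 12·10 ≡ 1, so inverse 10.
N/49 = 677025; 677025 ≡ 41 (mod 49); 41·6 ≡ 1, so inverse 6.
N/27 = 1228675; 1228675 ≡ 13 (mod 27); 13·25 ≡ 1, so inverse 25.
a ≡ 21·1326969·4 + 40·562275·12 + 12·1951425·10 + 18·677025·6 + 25·1228675·25 = 1456568971.
1456568971 mod 33174225 = 30077296.

30077296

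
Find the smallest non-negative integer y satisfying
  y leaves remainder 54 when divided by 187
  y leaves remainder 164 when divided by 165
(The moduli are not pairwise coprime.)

gcd(187, 165) = 11 and 11 | (164 − 54), so the pair is consistent; merging gives y ≡ 989 (mod 2805), where 2805 = lcm(187, 165).
The solution is unique modulo lcm(187, 165) = 2805.

989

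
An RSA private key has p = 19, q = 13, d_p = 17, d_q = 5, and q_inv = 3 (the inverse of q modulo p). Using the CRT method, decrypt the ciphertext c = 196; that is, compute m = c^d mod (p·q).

92

m₁ = c^(d_p) mod p: c ≡ 6 (mod 19), and 6^17 mod 19 = 16.
m₂ = c^(d_q) mod q: c ≡ 1 (mod 13), and 1^5 mod 13 = 1.
h = q_inv·(m₁ − m₂) mod p = 3·(16 − 1) mod 19 = 7.
m = m₂ + h·q = 1 + 7·13 = 92.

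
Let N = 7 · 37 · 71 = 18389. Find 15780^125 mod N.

Mod 7: 15780 ≡ 2; by Fermat, exponent reduces to 125 mod 6 = 5; 2^5 ≡ 4 (mod 7).
Mod 37: 15780 ≡ 18; by Fermat, exponent reduces to 125 mod 36 = 17; 18^17 ≡ 2 (mod 37).
Mod 71: 15780 ≡ 18; by Fermat, exponent reduces to 125 mod 70 = 55; 18^55 ≡ 20 (mod 71).
Combine by CRT: x ≡ 4 (mod 7), x ≡ 2 (mod 37), x ≡ 20 (mod 71) ⇒ x ≡ 8327 (mod 18389).

8327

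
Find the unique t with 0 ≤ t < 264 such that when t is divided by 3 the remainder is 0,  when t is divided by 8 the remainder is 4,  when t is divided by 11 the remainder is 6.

The moduli are pairwise coprime; N = 3·8·11 = 264.
N/3 = 88; 88 ≡ 1 (mod 3), inverse 1.
N/8 = 33; 33 ≡ 1 (mod 8), inverse 1.
N/11 = 24; 24 ≡ 2 (mod 11); 2·6 ≡ 1, so inverse 6.
t ≡ 0·88·1 + 4·33·1 + 6·24·6 = 996.
996 mod 264 = 204.

204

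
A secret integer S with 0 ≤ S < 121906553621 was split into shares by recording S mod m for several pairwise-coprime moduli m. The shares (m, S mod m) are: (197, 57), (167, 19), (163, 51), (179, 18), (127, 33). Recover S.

83154167735

The moduli are pairwise coprime; N = 197·167·163·179·127 = 121906553621.
N/197 = 618814993; 618814993 ≡ 169 (mod 197); 169·7 ≡ 1, so inverse 7.
N/167 = 729979363; 729979363 ≡ 152 (mod 167); 152·89 ≡ 1, so inverse 89.
N/163 = 747892967; 747892967 ≡ 67 (mod 163); 67·73 ≡ 1, so inverse 73.
N/179 = 681042199; 681042199 ≡ 4 (mod 179); 4·45 ≡ 1, so inverse 45.
N/127 = 959894123; 959894123 ≡ 56 (mod 127); 56·93 ≡ 1, so inverse 93.
S ≡ 57·618814993·7 + 19·729979363·89 + 51·747892967·73 + 18·681042199·45 + 33·959894123·93 = 7763267045858.
7763267045858 mod 121906553621 = 83154167735.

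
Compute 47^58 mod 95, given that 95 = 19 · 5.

Mod 19: 47 ≡ 9; by Fermat, exponent reduces to 58 mod 18 = 4; 9^4 ≡ 6 (mod 19).
Mod 5: 47 ≡ 2; by Fermat, exponent reduces to 58 mod 4 = 2; 2^2 ≡ 4 (mod 5).
Combine by CRT: x ≡ 6 (mod 19), x ≡ 4 (mod 5) ⇒ x ≡ 44 (mod 95).

44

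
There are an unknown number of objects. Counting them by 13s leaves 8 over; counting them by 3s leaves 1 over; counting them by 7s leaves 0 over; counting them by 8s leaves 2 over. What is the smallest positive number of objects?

658

Combine the congruences pairwise.
From N ≡ 8 (mod 13) write N = 8 + 13t. Substituting into N ≡ 1 (mod 3) gives 13t ≡ 2 (mod 3), and since 1⁻¹ ≡ 1 (mod 3), t ≡ 2. Hence N ≡ 8 + 13·2 = 34 (mod 39).
From N ≡ 34 (mod 39) write N = 34 + 39t. Substituting into N ≡ 0 (mod 7) gives 39t ≡ 1 (mod 7), and since 4⁻¹ ≡ 2 (mod 7), t ≡ 2. Hence N ≡ 34 + 39·2 = 112 (mod 273).
From N ≡ 112 (mod 273) write N = 112 + 273t. Substituting into N ≡ 2 (mod 8) gives 273t ≡ 2 (mod 8), and since 1⁻¹ ≡ 1 (mod 8), t ≡ 2. Hence N ≡ 112 + 273·2 = 658 (mod 2184).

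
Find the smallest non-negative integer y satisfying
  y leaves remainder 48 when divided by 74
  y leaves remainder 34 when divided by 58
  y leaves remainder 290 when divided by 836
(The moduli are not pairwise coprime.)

702530

Combine the congruences pairwise.
gcd(74, 58) = 2 and 2 | (34 − 48), so the pair is consistent; merging gives y ≡ 788 (mod 2146), where 2146 = lcm(74, 58).
gcd(2146, 836) = 2 and 2 | (290 − 788), so the pair is consistent; merging gives y ≡ 702530 (mod 897028), where 897028 = lcm(2146, 836).
The solution is unique modulo lcm(74, 58, 836) = 897028.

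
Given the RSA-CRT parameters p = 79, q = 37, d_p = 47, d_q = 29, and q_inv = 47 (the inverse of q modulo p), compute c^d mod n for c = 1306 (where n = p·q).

m₁ = c^(d_p) mod p: c ≡ 42 (mod 79), and 42^47 mod 79 = 40.
m₂ = c^(d_q) mod q: c ≡ 11 (mod 37), and 11^29 mod 37 = 27.
h = q_inv·(m₁ − m₂) mod p = 47·(40 − 27) mod 79 = 58.
m = m₂ + h·q = 27 + 58·37 = 2173.

2173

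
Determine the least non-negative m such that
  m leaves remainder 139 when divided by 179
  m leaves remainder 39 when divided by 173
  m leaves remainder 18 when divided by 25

626818

The moduli are pairwise coprime; N = 179·173·25 = 774175.
N/179 = 4325; 4325 ≡ 29 (mod 179); 29·142 ≡ 1, so inverse 142.
N/173 = 4475; 4475 ≡ 150 (mod 173); 150·15 ≡ 1, so inverse 15.
N/25 = 30967; 30967 ≡ 17 (mod 25); 17·3 ≡ 1, so inverse 3.
m ≡ 139·4325·142 + 39·4475·15 + 18·30967·3 = 89656943.
89656943 mod 774175 = 626818.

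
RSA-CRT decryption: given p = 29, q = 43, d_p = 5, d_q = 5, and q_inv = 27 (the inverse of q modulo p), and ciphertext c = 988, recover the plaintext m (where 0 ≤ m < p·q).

902

m₁ = c^(d_p) mod p: c ≡ 2 (mod 29), and 2^5 mod 29 = 3.
m₂ = c^(d_q) mod q: c ≡ 42 (mod 43), and 42^5 mod 43 = 42.
h = q_inv·(m₁ − m₂) mod p = 27·(3 − 42) mod 29 = 20.
m = m₂ + h·q = 42 + 20·43 = 902.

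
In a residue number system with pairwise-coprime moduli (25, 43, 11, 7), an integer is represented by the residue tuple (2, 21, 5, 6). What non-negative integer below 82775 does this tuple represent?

From x ≡ 2 (mod 25) write x = 2 + 25t. Substituting into x ≡ 21 (mod 43) gives 25t ≡ 19 (mod 43), and since 25⁻¹ ≡ 31 (mod 43), t ≡ 30. Hence x ≡ 2 + 25·30 = 752 (mod 1075).
From x ≡ 752 (mod 1075) write x = 752 + 1075t. Substituting into x ≡ 5 (mod 11) gives 1075t ≡ 1 (mod 11), and since 8⁻¹ ≡ 7 (mod 11), t ≡ 7. Hence x ≡ 752 + 1075·7 = 8277 (mod 11825).
From x ≡ 8277 (mod 11825) write x = 8277 + 11825t. Substituting into x ≡ 6 (mod 7) gives 11825t ≡ 3 (mod 7), and since 2⁻¹ ≡ 4 (mod 7), t ≡ 5. Hence x ≡ 8277 + 11825·5 = 67402 (mod 82775).

67402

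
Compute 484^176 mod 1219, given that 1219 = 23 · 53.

Mod 23: 484 ≡ 1; since 22 | 176, by Fermat 1^176 ≡ 1 (mod 23).
Mod 53: 484 ≡ 7; by Fermat, exponent reduces to 176 mod 52 = 20; 7^20 ≡ 24 (mod 53).
Combine by CRT: x ≡ 1 (mod 23), x ≡ 24 (mod 53) ⇒ x ≡ 24 (mod 1219).

24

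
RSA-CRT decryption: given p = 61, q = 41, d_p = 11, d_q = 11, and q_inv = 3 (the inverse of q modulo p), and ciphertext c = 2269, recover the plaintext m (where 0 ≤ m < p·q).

m₁ = c^(d_p) mod p: c ≡ 12 (mod 61), and 12^11 mod 61 = 15.
m₂ = c^(d_q) mod q: c ≡ 14 (mod 41), and 14^11 mod 41 = 38.
h = q_inv·(m₁ − m₂) mod p = 3·(15 − 38) mod 61 = 53.
m = m₂ + h·q = 38 + 53·41 = 2211.

2211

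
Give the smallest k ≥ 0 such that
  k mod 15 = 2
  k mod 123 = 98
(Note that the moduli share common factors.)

gcd(15, 123) = 3 and 3 | (98 − 2), so the pair is consistent; merging gives k ≡ 467 (mod 615), where 615 = lcm(15, 123).
The solution is unique modulo lcm(15, 123) = 615.

467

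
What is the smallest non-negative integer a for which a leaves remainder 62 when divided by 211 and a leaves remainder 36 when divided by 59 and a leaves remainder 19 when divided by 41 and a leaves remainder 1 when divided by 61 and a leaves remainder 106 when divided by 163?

814618523

Combine the congruences pairwise.
From a ≡ 62 (mod 211) write a = 62 + 211t. Substituting into a ≡ 36 (mod 59) gives 211t ≡ 33 (mod 59), and since 34⁻¹ ≡ 33 (mod 59), t ≡ 27. Hence a ≡ 62 + 211·27 = 5759 (mod 12449).
From a ≡ 5759 (mod 12449) write a = 5759 + 12449t. Substituting into a ≡ 19 (mod 41) gives 12449t ≡ 0 (mod 41), and since 26⁻¹ ≡ 30 (mod 41), t ≡ 0. Hence a ≡ 5759 + 12449·0 = 5759 (mod 510409).
From a ≡ 5759 (mod 510409) write a = 5759 + 510409t. Substituting into a ≡ 1 (mod 61) gives 510409t ≡ 37 (mod 61), and since 22⁻¹ ≡ 25 (mod 61), t ≡ 10. Hence a ≡ 5759 + 510409·10 = 5109849 (mod 31134949).
From a ≡ 5109849 (mod 31134949) write a = 5109849 + 31134949t. Substituting into a ≡ 106 (mod 163) gives 31134949t ≡ 144 (mod 163), and since 156⁻¹ ≡ 93 (mod 163), t ≡ 26. Hence a ≡ 5109849 + 31134949·26 = 814618523 (mod 5074996687).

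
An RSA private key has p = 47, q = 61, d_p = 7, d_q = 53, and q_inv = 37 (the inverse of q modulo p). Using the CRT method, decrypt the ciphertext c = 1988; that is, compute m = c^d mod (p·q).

m₁ = c^(d_p) mod p: c ≡ 14 (mod 47), and 14^7 mod 47 = 24.
m₂ = c^(d_q) mod q: c ≡ 36 (mod 61), and 36^53 mod 61 = 5.
h = q_inv·(m₁ − m₂) mod p = 37·(24 − 5) mod 47 = 45.
m = m₂ + h·q = 5 + 45·61 = 2750.

2750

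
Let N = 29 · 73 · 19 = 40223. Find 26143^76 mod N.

Mod 29: 26143 ≡ 14; by Fermat, exponent reduces to 76 mod 28 = 20; 14^20 ≡ 24 (mod 29).
Mod 73: 26143 ≡ 9; by Fermat, exponent reduces to 76 mod 72 = 4; 9^4 ≡ 64 (mod 73).
Mod 19: 26143 ≡ 18; by Fermat, exponent reduces to 76 mod 18 = 4; 18^4 ≡ 1 (mod 19).
Combine by CRT: x ≡ 24 (mod 29), x ≡ 64 (mod 73), x ≡ 1 (mod 19) ⇒ x ≡ 19628 (mod 40223).

19628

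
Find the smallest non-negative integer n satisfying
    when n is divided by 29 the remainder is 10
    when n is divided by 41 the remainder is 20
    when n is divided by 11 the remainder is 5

9696

The moduli are pairwise coprime; M = 29·41·11 = 13079.
M/29 = 451; 451 ≡ 16 (mod 29); 16·20 ≡ 1, so inverse 20.
M/41 = 319; 319 ≡ 32 (mod 41); 32·9 ≡ 1, so inverse 9.
M/11 = 1189; 1189 ≡ 1 (mod 11), inverse 1.
n ≡ 10·451·20 + 20·319·9 + 5·1189·1 = 153565.
153565 mod 13079 = 9696.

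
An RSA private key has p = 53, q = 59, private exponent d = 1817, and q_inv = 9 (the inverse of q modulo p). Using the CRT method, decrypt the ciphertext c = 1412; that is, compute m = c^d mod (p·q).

d_p = d mod (p−1) = 1817 mod 52 = 49; d_q = d mod (q−1) = 19.
m₁ = c^(d_p) mod p: c ≡ 34 (mod 53), and 34^49 mod 53 = 12.
m₂ = c^(d_q) mod q: c ≡ 55 (mod 59), and 55^19 mod 59 = 40.
h = q_inv·(m₁ − m₂) mod p = 9·(12 − 40) mod 53 = 13.
m = m₂ + h·q = 40 + 13·59 = 807.

807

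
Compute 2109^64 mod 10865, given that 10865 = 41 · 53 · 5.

2886

Mod 41: 2109 ≡ 18; by Fermat, exponent reduces to 64 mod 40 = 24; 18^24 ≡ 16 (mod 41).
Mod 53: 2109 ≡ 42; by Fermat, exponent reduces to 64 mod 52 = 12; 42^12 ≡ 24 (mod 53).
Mod 5: 2109 ≡ 4; since 4 | 64, by Fermat 4^64 ≡ 1 (mod 5).
Combine by CRT: x ≡ 16 (mod 41), x ≡ 24 (mod 53), x ≡ 1 (mod 5) ⇒ x ≡ 2886 (mod 10865).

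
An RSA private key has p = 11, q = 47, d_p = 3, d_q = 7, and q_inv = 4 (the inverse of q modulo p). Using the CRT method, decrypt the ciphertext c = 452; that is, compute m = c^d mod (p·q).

m₁ = c^(d_p) mod p: c ≡ 1 (mod 11), and 1^3 mod 11 = 1.
m₂ = c^(d_q) mod q: c ≡ 29 (mod 47), and 29^7 mod 47 = 41.
h = q_inv·(m₁ − m₂) mod p = 4·(1 − 41) mod 11 = 5.
m = m₂ + h·q = 41 + 5·47 = 276.

276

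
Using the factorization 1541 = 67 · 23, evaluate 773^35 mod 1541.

Mod 67: 773 ≡ 36; 36^35 ≡ 23 (mod 67).
Mod 23: 773 ≡ 14; by Fermat, exponent reduces to 35 mod 22 = 13; 14^13 ≡ 11 (mod 23).
Combine by CRT: x ≡ 23 (mod 67), x ≡ 11 (mod 23) ⇒ x ≡ 425 (mod 1541).

425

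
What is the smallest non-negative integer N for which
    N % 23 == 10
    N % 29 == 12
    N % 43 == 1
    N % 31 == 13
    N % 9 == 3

From N ≡ 10 (mod 23) write N = 10 + 23t. Substituting into N ≡ 12 (mod 29) gives 23t ≡ 2 (mod 29), and since 23⁻¹ ≡ 24 (mod 29), t ≡ 19. Hence N ≡ 10 + 23·19 = 447 (mod 667).
From N ≡ 447 (mod 667) write N = 447 + 667t. Substituting into N ≡ 1 (mod 43) gives 667t ≡ 27 (mod 43), and since 22⁻¹ ≡ 2 (mod 43), t ≡ 11. Hence N ≡ 447 + 667·11 = 7784 (mod 28681).
From N ≡ 7784 (mod 28681) write N = 7784 + 28681t. Substituting into N ≡ 13 (mod 31) gives 28681t ≡ 10 (mod 31), and since 6⁻¹ ≡ 26 (mod 31), t ≡ 12. Hence N ≡ 7784 + 28681·12 = 351956 (mod 889111).
From N ≡ 351956 (mod 889111) write N = 351956 + 889111t. Substituting into N ≡ 3 (mod 9) gives 889111t ≡ 1 (mod 9), and since 1⁻¹ ≡ 1 (mod 9), t ≡ 1. Hence N ≡ 351956 + 889111·1 = 1241067 (mod 8001999).

1241067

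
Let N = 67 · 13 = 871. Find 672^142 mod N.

Mod 67: 672 ≡ 2; by Fermat, exponent reduces to 142 mod 66 = 10; 2^10 ≡ 19 (mod 67).
Mod 13: 672 ≡ 9; by Fermat, exponent reduces to 142 mod 12 = 10; 9^10 ≡ 9 (mod 13).
Combine by CRT: x ≡ 19 (mod 67), x ≡ 9 (mod 13) ⇒ x ≡ 555 (mod 871).

555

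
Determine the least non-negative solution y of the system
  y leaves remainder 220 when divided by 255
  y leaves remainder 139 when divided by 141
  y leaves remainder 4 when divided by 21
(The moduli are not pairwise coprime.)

72895

Combine the congruences pairwise.
gcd(255, 141) = 3 and 3 | (139 − 220), so the pair is consistent; merging gives y ≡ 985 (mod 11985), where 11985 = lcm(255, 141).
gcd(11985, 21) = 3 and 3 | (4 − 985), so the pair is consistent; merging gives y ≡ 72895 (mod 83895), where 83895 = lcm(11985, 21).
The solution is unique modulo lcm(255, 141, 21) = 83895.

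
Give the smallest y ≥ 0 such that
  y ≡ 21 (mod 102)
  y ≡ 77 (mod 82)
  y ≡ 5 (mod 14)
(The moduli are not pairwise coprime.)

gcd(102, 82) = 2 and 2 | (77 − 21), so the pair is consistent; merging gives y ≡ 1143 (mod 4182), where 4182 = lcm(102, 82).
gcd(4182, 14) = 2 and 2 | (5 − 1143), so the pair is consistent; merging gives y ≡ 5325 (mod 29274), where 29274 = lcm(4182, 14).
The solution is unique modulo lcm(102, 82, 14) = 29274.

5325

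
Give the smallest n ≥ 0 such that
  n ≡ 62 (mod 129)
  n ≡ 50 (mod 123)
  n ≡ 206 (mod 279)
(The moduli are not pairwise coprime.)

68561

Combine the congruences pairwise.
gcd(129, 123) = 3 and 3 | (50 − 62), so the pair is consistent; merging gives n ≡ 5093 (mod 5289), where 5289 = lcm(129, 123).
gcd(5289, 279) = 3 and 3 | (206 − 5093), so the pair is consistent; merging gives n ≡ 68561 (mod 491877), where 491877 = lcm(5289, 279).
The solution is unique modulo lcm(129, 123, 279) = 491877.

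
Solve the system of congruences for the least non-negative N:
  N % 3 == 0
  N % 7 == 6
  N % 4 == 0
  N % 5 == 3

Combine the congruences pairwise.
From N ≡ 0 (mod 3) write N = 0 + 3t. Substituting into N ≡ 6 (mod 7) gives 3t ≡ 6 (mod 7), and since 3⁻¹ ≡ 5 (mod 7), t ≡ 2. Hence N ≡ 0 + 3·2 = 6 (mod 21).
From N ≡ 6 (mod 21) write N = 6 + 21t. Substituting into N ≡ 0 (mod 4) gives 21t ≡ 2 (mod 4), and since 1⁻¹ ≡ 1 (mod 4), t ≡ 2. Hence N ≡ 6 + 21·2 = 48 (mod 84).
From N ≡ 48 (mod 84) write N = 48 + 84t. Substituting into N ≡ 3 (mod 5) gives 84t ≡ 0 (mod 5), and since 4⁻¹ ≡ 4 (mod 5), t ≡ 0. Hence N ≡ 48 + 84·0 = 48 (mod 420).

48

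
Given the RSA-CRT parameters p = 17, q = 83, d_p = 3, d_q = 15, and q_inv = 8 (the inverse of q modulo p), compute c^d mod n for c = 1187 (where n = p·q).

m₁ = c^(d_p) mod p: c ≡ 14 (mod 17), and 14^3 mod 17 = 7.
m₂ = c^(d_q) mod q: c ≡ 25 (mod 83), and 25^15 mod 83 = 3.
h = q_inv·(m₁ − m₂) mod p = 8·(7 − 3) mod 17 = 15.
m = m₂ + h·q = 3 + 15·83 = 1248.

1248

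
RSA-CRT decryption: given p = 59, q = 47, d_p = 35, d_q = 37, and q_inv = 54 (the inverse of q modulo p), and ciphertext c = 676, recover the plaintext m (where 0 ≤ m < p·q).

647

m₁ = c^(d_p) mod p: c ≡ 27 (mod 59), and 27^35 mod 59 = 57.
m₂ = c^(d_q) mod q: c ≡ 18 (mod 47), and 18^37 mod 47 = 36.
h = q_inv·(m₁ − m₂) mod p = 54·(57 − 36) mod 59 = 13.
m = m₂ + h·q = 36 + 13·47 = 647.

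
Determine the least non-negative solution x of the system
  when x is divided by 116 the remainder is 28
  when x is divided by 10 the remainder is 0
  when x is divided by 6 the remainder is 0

840

Combine the congruences pairwise.
gcd(116, 10) = 2 and 2 | (0 − 28), so the pair is consistent; merging gives x ≡ 260 (mod 580), where 580 = lcm(116, 10).
gcd(580, 6) = 2 and 2 | (0 − 260), so the pair is consistent; merging gives x ≡ 840 (mod 1740), where 1740 = lcm(580, 6).
The solution is unique modulo lcm(116, 10, 6) = 1740.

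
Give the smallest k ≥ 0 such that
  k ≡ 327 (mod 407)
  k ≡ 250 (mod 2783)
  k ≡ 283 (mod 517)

gcd(407, 2783) = 11 and 11 | (250 − 327), so the pair is consistent; merging gives k ≡ 14165 (mod 102971), where 102971 = lcm(407, 2783).
gcd(102971, 517) = 11 and 11 | (283 − 14165), so the pair is consistent; merging gives k ≡ 4338947 (mod 4839637), where 4839637 = lcm(102971, 517).
The solution is unique modulo lcm(407, 2783, 517) = 4839637.

4338947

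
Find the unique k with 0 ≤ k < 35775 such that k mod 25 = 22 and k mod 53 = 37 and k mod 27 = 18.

Combine the congruences pairwise.
From k ≡ 22 (mod 25) write k = 22 + 25t. Substituting into k ≡ 37 (mod 53) gives 25t ≡ 15 (mod 53), and since 25⁻¹ ≡ 17 (mod 53), t ≡ 43. Hence k ≡ 22 + 25·43 = 1097 (mod 1325).
From k ≡ 1097 (mod 1325) write k = 1097 + 1325t. Substituting into k ≡ 18 (mod 27) gives 1325t ≡ 1 (mod 27), and since 2⁻¹ ≡ 14 (mod 27), t ≡ 14. Hence k ≡ 1097 + 1325·14 = 19647 (mod 35775).

19647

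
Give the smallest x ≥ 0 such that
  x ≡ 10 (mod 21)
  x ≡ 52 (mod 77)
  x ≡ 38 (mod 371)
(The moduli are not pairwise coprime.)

3748

gcd(21, 77) = 7 and 7 | (52 − 10), so the pair is consistent; merging gives x ≡ 52 (mod 231), where 231 = lcm(21, 77).
gcd(231, 371) = 7 and 7 | (38 − 52), so the pair is consistent; merging gives x ≡ 3748 (mod 12243), where 12243 = lcm(231, 371).
The solution is unique modulo lcm(21, 77, 371) = 12243.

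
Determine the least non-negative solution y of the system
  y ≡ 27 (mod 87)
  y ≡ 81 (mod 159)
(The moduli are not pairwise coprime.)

3420

Combine the congruences pairwise.
gcd(87, 159) = 3 and 3 | (81 − 27), so the pair is consistent; merging gives y ≡ 3420 (mod 4611), where 4611 = lcm(87, 159).
The solution is unique modulo lcm(87, 159) = 4611.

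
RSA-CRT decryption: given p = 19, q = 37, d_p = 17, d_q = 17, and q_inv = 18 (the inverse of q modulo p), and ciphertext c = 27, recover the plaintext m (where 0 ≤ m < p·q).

m₁ = c^(d_p) mod p: c ≡ 8 (mod 19), and 8^17 mod 19 = 12.
m₂ = c^(d_q) mod q: c ≡ 27 (mod 37), and 27^17 mod 37 = 11.
h = q_inv·(m₁ − m₂) mod p = 18·(12 − 11) mod 19 = 18.
m = m₂ + h·q = 11 + 18·37 = 677.

677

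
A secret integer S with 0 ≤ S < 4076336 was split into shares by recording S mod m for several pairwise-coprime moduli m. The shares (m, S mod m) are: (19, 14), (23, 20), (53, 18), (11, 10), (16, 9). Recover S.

The moduli are pairwise coprime; N = 19·23·53·11·16 = 4076336.
N/19 = 214544; 214544 ≡ 15 (mod 19); 15·14 ≡ 1, so inverse 14.
N/23 = 177232; 177232 ≡ 17 (mod 23); 17·19 ≡ 1, so inverse 19.
N/53 = 76912; 76912 ≡ 9 (mod 53); 9·6 ≡ 1, so inverse 6.
N/11 = 370576; 370576 ≡ 8 (mod 11); 8·7 ≡ 1, so inverse 7.
N/16 = 254771; 254771 ≡ 3 (mod 16); 3·11 ≡ 1, so inverse 11.
S ≡ 14·214544·14 + 20·177232·19 + 18·76912·6 + 10·370576·7 + 9·254771·11 = 168867929.
168867929 mod 4076336 = 1738153.

1738153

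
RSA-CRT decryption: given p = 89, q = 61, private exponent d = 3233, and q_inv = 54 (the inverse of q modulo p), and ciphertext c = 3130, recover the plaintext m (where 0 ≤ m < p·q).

d_p = d mod (p−1) = 3233 mod 88 = 65; d_q = d mod (q−1) = 53.
m₁ = c^(d_p) mod p: c ≡ 15 (mod 89), and 15^65 mod 89 = 26.
m₂ = c^(d_q) mod q: c ≡ 19 (mod 61), and 19^53 mod 61 = 46.
h = q_inv·(m₁ − m₂) mod p = 54·(26 − 46) mod 89 = 77.
m = m₂ + h·q = 46 + 77·61 = 4743.

4743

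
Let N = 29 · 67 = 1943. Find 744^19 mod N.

414

Mod 29: 744 ≡ 19; 19^19 ≡ 8 (mod 29).
Mod 67: 744 ≡ 7; 7^19 ≡ 12 (mod 67).
Combine by CRT: x ≡ 8 (mod 29), x ≡ 12 (mod 67) ⇒ x ≡ 414 (mod 1943).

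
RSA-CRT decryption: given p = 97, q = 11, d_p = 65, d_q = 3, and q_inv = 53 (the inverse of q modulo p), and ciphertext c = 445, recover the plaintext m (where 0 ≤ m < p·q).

m₁ = c^(d_p) mod p: c ≡ 57 (mod 97), and 57^65 mod 97 = 82.
m₂ = c^(d_q) mod q: c ≡ 5 (mod 11), and 5^3 mod 11 = 4.
h = q_inv·(m₁ − m₂) mod p = 53·(82 − 4) mod 97 = 60.
m = m₂ + h·q = 4 + 60·11 = 664.

664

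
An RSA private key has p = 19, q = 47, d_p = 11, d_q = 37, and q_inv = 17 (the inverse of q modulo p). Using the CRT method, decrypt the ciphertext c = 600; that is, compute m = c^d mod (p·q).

m₁ = c^(d_p) mod p: c ≡ 11 (mod 19), and 11^11 mod 19 = 7.
m₂ = c^(d_q) mod q: c ≡ 36 (mod 47), and 36^37 mod 47 = 21.
h = q_inv·(m₁ − m₂) mod p = 17·(7 − 21) mod 19 = 9.
m = m₂ + h·q = 21 + 9·47 = 444.

444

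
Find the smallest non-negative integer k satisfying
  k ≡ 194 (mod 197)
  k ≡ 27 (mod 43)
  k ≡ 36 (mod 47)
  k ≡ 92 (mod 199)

Combine the congruences pairwise.
From k ≡ 194 (mod 197) write k = 194 + 197t. Substituting into k ≡ 27 (mod 43) gives 197t ≡ 5 (mod 43), and since 25⁻¹ ≡ 31 (mod 43), t ≡ 26. Hence k ≡ 194 + 197·26 = 5316 (mod 8471).
From k ≡ 5316 (mod 8471) write k = 5316 + 8471t. Substituting into k ≡ 36 (mod 47) gives 8471t ≡ 31 (mod 47), and since 11⁻¹ ≡ 30 (mod 47), t ≡ 37. Hence k ≡ 5316 + 8471·37 = 318743 (mod 398137).
From k ≡ 318743 (mod 398137) write k = 318743 + 398137t. Substituting into k ≡ 92 (mod 199) gives 398137t ≡ 147 (mod 199), and since 137⁻¹ ≡ 138 (mod 199), t ≡ 187. Hence k ≡ 318743 + 398137·187 = 74770362 (mod 79229263).

74770362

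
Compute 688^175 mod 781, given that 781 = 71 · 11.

285

Mod 71: 688 ≡ 49; by Fermat, exponent reduces to 175 mod 70 = 35; 49^35 ≡ 1 (mod 71).
Mod 11: 688 ≡ 6; by Fermat, exponent reduces to 175 mod 10 = 5; 6^5 ≡ 10 (mod 11).
Combine by CRT: x ≡ 1 (mod 71), x ≡ 10 (mod 11) ⇒ x ≡ 285 (mod 781).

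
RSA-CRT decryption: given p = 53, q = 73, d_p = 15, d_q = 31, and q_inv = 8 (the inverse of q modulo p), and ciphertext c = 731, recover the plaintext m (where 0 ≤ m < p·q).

m₁ = c^(d_p) mod p: c ≡ 42 (mod 53), and 42^15 mod 53 = 15.
m₂ = c^(d_q) mod q: c ≡ 1 (mod 73), and 1^31 mod 73 = 1.
h = q_inv·(m₁ − m₂) mod p = 8·(15 − 1) mod 53 = 6.
m = m₂ + h·q = 1 + 6·73 = 439.

439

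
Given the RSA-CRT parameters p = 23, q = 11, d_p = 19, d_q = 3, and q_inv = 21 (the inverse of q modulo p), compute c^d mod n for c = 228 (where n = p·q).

m₁ = c^(d_p) mod p: c ≡ 21 (mod 23), and 21^19 mod 23 = 20.
m₂ = c^(d_q) mod q: c ≡ 8 (mod 11), and 8^3 mod 11 = 6.
h = q_inv·(m₁ − m₂) mod p = 21·(20 − 6) mod 23 = 18.
m = m₂ + h·q = 6 + 18·11 = 204.

204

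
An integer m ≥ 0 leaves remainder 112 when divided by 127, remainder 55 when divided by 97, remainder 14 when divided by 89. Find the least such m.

The moduli are pairwise coprime; N = 127·97·89 = 1096391.
N/127 = 8633; 8633 ≡ 124 (mod 127); 124·42 ≡ 1, so inverse 42.
N/97 = 11303; 11303 ≡ 51 (mod 97); 51·78 ≡ 1, so inverse 78.
N/89 = 12319; 12319 ≡ 37 (mod 89); 37·77 ≡ 1, so inverse 77.
m ≡ 112·8633·42 + 55·11303·78 + 14·12319·77 = 102379384.
102379384 mod 1096391 = 415021.

415021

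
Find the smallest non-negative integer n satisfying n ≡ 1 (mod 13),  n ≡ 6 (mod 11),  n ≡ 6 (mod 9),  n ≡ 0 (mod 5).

105

From n ≡ 1 (mod 13) write n = 1 + 13t. Substituting into n ≡ 6 (mod 11) gives 13t ≡ 5 (mod 11), and since 2⁻¹ ≡ 6 (mod 11), t ≡ 8. Hence n ≡ 1 + 13·8 = 105 (mod 143).
From n ≡ 105 (mod 143) write n = 105 + 143t. Substituting into n ≡ 6 (mod 9) gives 143t ≡ 0 (mod 9), and since 8⁻¹ ≡ 8 (mod 9), t ≡ 0. Hence n ≡ 105 + 143·0 = 105 (mod 1287).
From n ≡ 105 (mod 1287) write n = 105 + 1287t. Substituting into n ≡ 0 (mod 5) gives 1287t ≡ 0 (mod 5), and since 2⁻¹ ≡ 3 (mod 5), t ≡ 0. Hence n ≡ 105 + 1287·0 = 105 (mod 6435).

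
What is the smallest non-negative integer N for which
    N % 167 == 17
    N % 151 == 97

From N ≡ 17 (mod 167) write N = 17 + 167t. Substituting into N ≡ 97 (mod 151) gives 167t ≡ 80 (mod 151), and since 16⁻¹ ≡ 85 (mod 151), t ≡ 5. Hence N ≡ 17 + 167·5 = 852 (mod 25217).

852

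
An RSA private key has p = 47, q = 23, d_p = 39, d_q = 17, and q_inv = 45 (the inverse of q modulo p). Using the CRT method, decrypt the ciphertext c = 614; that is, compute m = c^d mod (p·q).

m₁ = c^(d_p) mod p: c ≡ 3 (mod 47), and 3^39 mod 47 = 32.
m₂ = c^(d_q) mod q: c ≡ 16 (mod 23), and 16^17 mod 23 = 4.
h = q_inv·(m₁ − m₂) mod p = 45·(32 − 4) mod 47 = 38.
m = m₂ + h·q = 4 + 38·23 = 878.

878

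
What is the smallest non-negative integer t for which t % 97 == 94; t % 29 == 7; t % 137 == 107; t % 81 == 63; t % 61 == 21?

From t ≡ 94 (mod 97) write t = 94 + 97s. Substituting into t ≡ 7 (mod 29) gives 97s ≡ 0 (mod 29), and since 10⁻¹ ≡ 3 (mod 29), s ≡ 0. Hence t ≡ 94 + 97·0 = 94 (mod 2813).
From t ≡ 94 (mod 2813) write t = 94 + 2813s. Substituting into t ≡ 107 (mod 137) gives 2813s ≡ 13 (mod 137), and since 73⁻¹ ≡ 122 (mod 137), s ≡ 79. Hence t ≡ 94 + 2813·79 = 222321 (mod 385381).
From t ≡ 222321 (mod 385381) write t = 222321 + 385381s. Substituting into t ≡ 63 (mod 81) gives 385381s ≡ 6 (mod 81), and since 64⁻¹ ≡ 19 (mod 81), s ≡ 33. Hence t ≡ 222321 + 385381·33 = 12939894 (mod 31215861).
From t ≡ 12939894 (mod 31215861) write t = 12939894 + 31215861s. Substituting into t ≡ 21 (mod 61) gives 31215861s ≡ 57 (mod 61), and since 26⁻¹ ≡ 54 (mod 61), s ≡ 28. Hence t ≡ 12939894 + 31215861·28 = 886984002 (mod 1904167521).

886984002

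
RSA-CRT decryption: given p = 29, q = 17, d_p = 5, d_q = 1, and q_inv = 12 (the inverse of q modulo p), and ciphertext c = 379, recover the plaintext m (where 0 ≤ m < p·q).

m₁ = c^(d_p) mod p: c ≡ 2 (mod 29), and 2^5 mod 29 = 3.
m₂ = c^(d_q) mod q: c ≡ 5 (mod 17), and 5^1 mod 17 = 5.
h = q_inv·(m₁ − m₂) mod p = 12·(3 − 5) mod 29 = 5.
m = m₂ + h·q = 5 + 5·17 = 90.

90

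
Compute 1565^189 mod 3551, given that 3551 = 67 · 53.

Mod 67: 1565 ≡ 24; by Fermat, exponent reduces to 189 mod 66 = 57; 24^57 ≡ 40 (mod 67).
Mod 53: 1565 ≡ 28; by Fermat, exponent reduces to 189 mod 52 = 33; 28^33 ≡ 44 (mod 53).
Combine by CRT: x ≡ 40 (mod 67), x ≡ 44 (mod 53) ⇒ x ≡ 1581 (mod 3551).

1581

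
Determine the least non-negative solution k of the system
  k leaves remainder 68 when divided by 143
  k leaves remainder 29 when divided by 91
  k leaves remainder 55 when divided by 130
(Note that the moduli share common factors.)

4215

Combine the congruences pairwise.
gcd(143, 91) = 13 and 13 | (29 − 68), so the pair is consistent; merging gives k ≡ 211 (mod 1001), where 1001 = lcm(143, 91).
gcd(1001, 130) = 13 and 13 | (55 − 211), so the pair is consistent; merging gives k ≡ 4215 (mod 10010), where 10010 = lcm(1001, 130).
The solution is unique modulo lcm(143, 91, 130) = 10010.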